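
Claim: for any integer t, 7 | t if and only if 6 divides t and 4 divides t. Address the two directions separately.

Forward direction. This fails: take t = 7. Certainly 7 ∣ 7, but 6 ∤ 7.

Converse. This fails: take t = 12. Both 6 ∣ 12 and 4 ∣ 12, yet 12 is not a multiple of 7 (since 12 = 1·7 + 5), so 7 ∤ 12.

Neither implication holds.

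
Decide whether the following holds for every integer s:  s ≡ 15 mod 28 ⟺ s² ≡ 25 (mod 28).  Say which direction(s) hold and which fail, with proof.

(→) This fails: take s = 15. Then 15 ≡ 15 (mod 28), but 15² = 225 ≡ 1 (mod 28), not 25.

(←) This fails: take s = 5. Then 5² = 25 ≡ 25 (mod 28), yet 5 ≡ 5 (mod 28), not 15.

(⇒) fails and (⇐) fails.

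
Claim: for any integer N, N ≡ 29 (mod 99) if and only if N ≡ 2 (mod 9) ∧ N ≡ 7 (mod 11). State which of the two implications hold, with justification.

(⟹) Suppose N ≡ 29 (mod 99); write N = 99j + 29. Since 9 ∣ 99, reducing mod 9 gives N ≡ 29 ≡ 2 (mod 9); since 11 ∣ 99, reducing mod 11 gives N ≡ 29 ≡ 7 (mod 11).

(⟸) Conversely, if N ≡ 2 (mod 9) and N ≡ 7 (mod 11), then by the Chinese remainder theorem N ≡ 29 (mod 99). This is exactly N ≡ 29 (mod 99).

The biconditional holds.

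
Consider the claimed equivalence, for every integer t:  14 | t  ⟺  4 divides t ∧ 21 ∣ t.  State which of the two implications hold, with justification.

Only the converse holds.

(⇒) This fails: take t = 14. Certainly 14 ∣ 14, but 4 ∤ 14.

(⇐) Suppose 4 ∣ t and 21 ∣ t. Any common multiple of 4 and 21 is a multiple of their lcm; here gcd(4, 21) = 1, so lcm(4, 21) = 4·21 = 84, so 84 ∣ t. Since 14 ∣ 84, it follows that 14 ∣ t.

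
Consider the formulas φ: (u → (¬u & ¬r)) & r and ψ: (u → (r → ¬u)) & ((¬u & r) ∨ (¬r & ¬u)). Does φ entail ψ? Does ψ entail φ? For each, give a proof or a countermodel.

Converse. This fails. Under r = F, u = F, the left side is false but the right side is true.

Forward direction. Assume the antecedent. If r is true, the antecedent forces (r = T, u = F), and the consequent holds there. If r is false, the antecedent cannot hold. Either way the consequent holds.

Only the forward implication holds.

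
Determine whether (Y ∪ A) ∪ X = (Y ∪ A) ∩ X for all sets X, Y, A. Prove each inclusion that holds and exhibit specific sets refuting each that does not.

The sets are not equal: only the reverse inclusion holds.

(⟹) This inclusion fails. Take X = {1}, Y = ∅, A = ∅; then 1 ∈ (Y ∪ A) ∪ X but 1 ∉ (Y ∪ A) ∩ X.

(⟸) Let x ∈ (Y ∪ A) ∩ X. Then either x ∈ X ∩ Y and x ∉ A; or x ∈ X ∩ A and x ∉ Y; or x ∈ X ∩ Y ∩ A. In each case x ∈ (Y ∪ A) ∪ X, so (Y ∪ A) ∩ X ⊆ (Y ∪ A) ∪ X.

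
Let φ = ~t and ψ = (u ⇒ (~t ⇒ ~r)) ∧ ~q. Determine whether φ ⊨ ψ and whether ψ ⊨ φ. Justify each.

Neither direction holds.

(⇒) This fails. Under r = F, t = F, q = T, u = F, the left side is true but the right side is false.

(⇐) This fails. Under r = F, t = T, q = F, u = F, the left side is false but the right side is true.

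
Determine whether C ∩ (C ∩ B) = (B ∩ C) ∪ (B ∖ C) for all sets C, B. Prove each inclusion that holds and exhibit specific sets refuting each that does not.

(⊆) holds; (⊇) fails.

(⊆) Let x ∈ C ∩ (C ∩ B). Then x ∈ C ∩ B, from which x ∈ (B ∩ C) ∪ (B ∖ C).

(⊇) This inclusion fails. Take C = ∅, B = {1}; then 1 ∈ (B ∩ C) ∪ (B ∖ C) but 1 ∉ C ∩ (C ∩ B).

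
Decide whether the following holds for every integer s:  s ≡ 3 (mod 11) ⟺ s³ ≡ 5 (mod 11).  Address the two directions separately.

Both implications hold.

(←) Suppose s³ ≡ 5 (mod 11). The only residue r in {0, …, 10} with r³ ≡ 5 (mod 11) is r = 3, so s ≡ 3 (mod 11).

(→) Suppose s ≡ 3 (mod 11). Write s = 11j + 3. Then (11j + 3)³ = 1331j³ + 1089j² + 297j + 27 = 11(121j³ + 99j² + 27j + 2) + 5, so s³ ≡ 5 (mod 11).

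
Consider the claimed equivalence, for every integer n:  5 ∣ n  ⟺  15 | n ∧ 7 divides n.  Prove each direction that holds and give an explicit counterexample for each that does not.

The forward direction fails; the converse holds.

(⟹) This fails: take n = 5. Certainly 5 ∣ 5, but 15 ∤ 5.

(⟸) Suppose 15 ∣ n and 7 ∣ n. Any common multiple of 15 and 7 is a multiple of their lcm; here gcd(15, 7) = 1, so lcm(15, 7) = 15·7 = 105, so 105 ∣ n. Since 5 ∣ 105, it follows that 5 ∣ n.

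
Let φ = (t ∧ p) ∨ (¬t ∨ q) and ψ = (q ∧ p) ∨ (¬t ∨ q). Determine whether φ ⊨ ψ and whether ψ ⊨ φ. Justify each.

Only the converse holds.

Forward direction. This fails. Under q = F, t = T, p = T, the left side is true but the right side is false.

Converse. Assume the antecedent. If q is true, (t ∧ p) ∨ (¬t ∨ q) reduces to true regardless of the other variables. If q is false, the antecedent forces (q = F, t = F, p = F) or (q = F, t = F, p = T), and (t ∧ p) ∨ (¬t ∨ q) holds there. Either way (t ∧ p) ∨ (¬t ∨ q) holds.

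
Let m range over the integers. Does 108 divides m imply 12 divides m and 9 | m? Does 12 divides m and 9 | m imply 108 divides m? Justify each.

(⇐) This fails: take m = 36. Both 12 ∣ 36 and 9 ∣ 36, yet 36 is not a multiple of 108 (since 36 = 0·108 + 36), so 108 ∤ 36.

(⇒) If 108 ∣ m, write m = 108q. Since 108 = 9·12, m = 12·(9q), so 12 ∣ m; and since 108 = 12·9, m = 9·(12q), so 9 ∣ m.

The forward direction holds; the converse fails.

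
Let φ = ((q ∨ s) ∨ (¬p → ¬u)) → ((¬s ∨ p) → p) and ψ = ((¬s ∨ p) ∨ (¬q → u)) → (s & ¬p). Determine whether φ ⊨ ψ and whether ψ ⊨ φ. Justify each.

Not equivalent: only (⇐) holds.

(⇐) Assume the antecedent. If q is true, the antecedent forces (q = T, p = F, s = T, u = F) or (q = T, p = F, s = T, u = T), and the consequent holds there. If q is false, the antecedent forces (q = F, p = F, s = T, u = F) or (q = F, p = F, s = T, u = T), and the consequent holds there. Either way the consequent holds.

(⇒) This fails. Under q = F, p = T, s = F, u = F, the left side is true but the right side is false.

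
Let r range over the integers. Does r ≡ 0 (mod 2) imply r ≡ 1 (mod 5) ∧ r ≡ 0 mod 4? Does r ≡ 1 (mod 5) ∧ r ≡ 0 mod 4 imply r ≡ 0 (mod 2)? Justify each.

Only the reverse direction holds.

(⇒) This fails: r = 0 gives 0 ≡ 0 (mod 2) but 0 ≡ 0 (mod 5), so the conjunction on the right does not hold.

(⇐) Conversely, if r ≡ 1 (mod 5) and r ≡ 0 (mod 4), then by the Chinese remainder theorem r ≡ 16 (mod 20). Since 16 ≡ 0 (mod 2) and 2 ∣ 20, we get r ≡ 0 (mod 2).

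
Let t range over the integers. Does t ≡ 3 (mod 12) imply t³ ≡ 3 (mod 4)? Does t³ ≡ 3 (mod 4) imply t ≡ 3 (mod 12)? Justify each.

(⇐) This fails: take t = 7. Then 7³ = 343 ≡ 3 (mod 4), yet 7 ≡ 7 (mod 12), not 3.

(⇒) Suppose t ≡ 3 (mod 12). Then t³ ≡ 3³ = 27 (mod 12), and since 4 ∣ 12, also t³ ≡ 3 (mod 4).

(⇒) holds; (⇐) fails.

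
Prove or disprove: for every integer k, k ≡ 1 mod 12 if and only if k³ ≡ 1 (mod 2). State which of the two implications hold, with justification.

Forward direction. Suppose k ≡ 1 (mod 12). Then k³ ≡ 1³ = 1 (mod 12), and since 2 ∣ 12, also k³ ≡ 1 (mod 2).

Converse. This fails: take k = 3. Then 3³ = 27 ≡ 1 (mod 2), yet 3 ≡ 3 (mod 12), not 1.

Only the forward direction holds.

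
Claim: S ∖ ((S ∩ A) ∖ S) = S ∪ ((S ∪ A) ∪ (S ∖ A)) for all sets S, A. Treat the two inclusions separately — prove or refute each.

(⊆) holds; (⊇) fails.

(⟹) Let x ∈ S ∖ ((S ∩ A) ∖ S). Then either x ∈ S and x ∉ A; or x ∈ S ∩ A. In each case x ∈ S ∪ ((S ∪ A) ∪ (S ∖ A)), so S ∖ ((S ∩ A) ∖ S) ⊆ S ∪ ((S ∪ A) ∪ (S ∖ A)).

(⟸) This inclusion fails. Take S = ∅, A = {1}; then 1 ∈ S ∪ ((S ∪ A) ∪ (S ∖ A)) but 1 ∉ S ∖ ((S ∩ A) ∖ S).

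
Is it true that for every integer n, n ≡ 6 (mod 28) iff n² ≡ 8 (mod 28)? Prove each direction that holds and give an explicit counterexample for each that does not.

Not equivalent: only (⇒) holds.

[⇒] Suppose n ≡ 6 (mod 28). Write n = 28j + 6. Then (28j + 6)² = 784j² + 336j + 36 = 28(28j² + 12j + 1) + 8, so n² ≡ 8 (mod 28).

[⇐] This fails: take n = 8. Then 8² = 64 ≡ 8 (mod 28), yet 8 ≡ 8 (mod 28), not 6.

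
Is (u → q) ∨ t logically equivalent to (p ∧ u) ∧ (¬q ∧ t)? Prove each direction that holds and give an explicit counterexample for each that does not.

Only the converse holds.

[⇒] This fails. Under p = F, t = F, q = F, u = F, the left side is true but the right side is false.

[⇐] Assume the antecedent. If p is true, the antecedent forces (p = T, t = T, q = F, u = T), and (u → q) ∨ t holds there. If p is false, the antecedent cannot hold. Either way (u → q) ∨ t holds.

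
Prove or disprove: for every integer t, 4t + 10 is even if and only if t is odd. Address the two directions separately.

[⇒] This fails: take t = 4. Then 4t + 10 = 26, which is even, yet t = 4 is even, not odd.

[⇐] Suppose t is odd. Since 4 is even, 4t is even for every t, so 4t + 10 has the same parity as 10, which is even. Hence 4t + 10 is even.

(⇒) fails; (⇐) holds.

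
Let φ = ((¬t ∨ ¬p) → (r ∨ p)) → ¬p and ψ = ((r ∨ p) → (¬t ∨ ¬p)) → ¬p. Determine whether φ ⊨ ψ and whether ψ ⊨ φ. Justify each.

(⇐) This fails. Under p = T, r = F, t = T, the left side is false but the right side is true.

(⇒) Assume the antecedent. If p is true, the antecedent cannot hold. If p is false, ((r ∨ p) → (¬t ∨ ¬p)) → ¬p reduces to true regardless of the other variables. Either way ((r ∨ p) → (¬t ∨ ¬p)) → ¬p holds.

(⇒) holds; (⇐) fails.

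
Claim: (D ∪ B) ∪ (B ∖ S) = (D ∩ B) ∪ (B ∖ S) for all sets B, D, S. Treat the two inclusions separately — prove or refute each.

(⊆) fails; (⊇) holds.

(⊆) This inclusion fails. Take B = ∅, D = {1}, S = ∅; then 1 ∈ (D ∪ B) ∪ (B ∖ S) but 1 ∉ (D ∩ B) ∪ (B ∖ S).

(⊇) Let x ∈ (D ∩ B) ∪ (B ∖ S). Then either x ∈ B and x ∉ D, S; or x ∈ B ∩ D and x ∉ S; or x ∈ B ∩ D ∩ S. In each case x ∈ (D ∪ B) ∪ (B ∖ S), so (D ∩ B) ∪ (B ∖ S) ⊆ (D ∪ B) ∪ (B ∖ S).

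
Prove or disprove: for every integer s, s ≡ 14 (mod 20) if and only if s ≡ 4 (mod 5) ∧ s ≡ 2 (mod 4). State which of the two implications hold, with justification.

Both implications hold.

Forward direction. Suppose s ≡ 14 (mod 20); write s = 20j + 14. Since 5 ∣ 20, reducing mod 5 gives s ≡ 14 ≡ 4 (mod 5); since 4 ∣ 20, reducing mod 4 gives s ≡ 14 ≡ 2 (mod 4).

Converse. If s ≡ 4 (mod 5) and s ≡ 2 (mod 4), then by the Chinese remainder theorem s ≡ 14 (mod 20). This is exactly s ≡ 14 (mod 20).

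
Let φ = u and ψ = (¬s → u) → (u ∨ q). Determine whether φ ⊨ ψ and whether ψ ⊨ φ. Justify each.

Not equivalent: only (⇒) holds.

Forward direction. Assume the antecedent. If s is true, the antecedent forces (s = T, q = F, u = T) or (s = T, q = T, u = T), and (¬s → u) → (u ∨ q) holds there. If s is false, (¬s → u) → (u ∨ q) reduces to true regardless of the other variables. Either way (¬s → u) → (u ∨ q) holds.

Converse. This fails. Under s = F, q = F, u = F, the left side is false but the right side is true.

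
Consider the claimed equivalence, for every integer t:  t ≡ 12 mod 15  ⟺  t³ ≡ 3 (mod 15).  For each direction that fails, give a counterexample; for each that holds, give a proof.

Both directions hold; the statement is true.

[⇐] Suppose t³ ≡ 3 (mod 15). The only residue r in {0, …, 14} with r³ ≡ 3 (mod 15) is r = 12, so t ≡ 12 (mod 15).

[⇒] Suppose t ≡ 12 mod 15. Write t = 15j + 12. Then (15j + 12)³ = 3375j³ + 8100j² + 6480j + 1728 = 15(225j³ + 540j² + 432j + 115) + 3, so t³ ≡ 3 (mod 15).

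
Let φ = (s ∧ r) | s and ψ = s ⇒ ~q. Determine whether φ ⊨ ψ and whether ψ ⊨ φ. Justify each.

(→) This fails. Under s = T, r = F, q = T, the left side is true but the right side is false.

(←) This fails. Under s = F, r = F, q = F, the left side is false but the right side is true.

Neither implication holds.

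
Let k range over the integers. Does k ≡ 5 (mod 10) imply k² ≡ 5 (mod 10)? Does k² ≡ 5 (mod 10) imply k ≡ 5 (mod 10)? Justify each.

Forward direction. Suppose k ≡ 5 (mod 10). Write k = 10j + 5. Then (10j + 5)² = 100j² + 100j + 25 = 10(10j² + 10j + 2) + 5, so k² ≡ 5 (mod 10).

Converse. Suppose k² ≡ 5 (mod 10). The only residue r in {0, …, 9} with r² ≡ 5 (mod 10) is r = 5, so k ≡ 5 (mod 10).

Both implications hold.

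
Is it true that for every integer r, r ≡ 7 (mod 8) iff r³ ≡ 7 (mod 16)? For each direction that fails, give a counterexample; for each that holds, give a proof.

Only the converse holds.

(⇒) This fails: take r = 15. Then 15 ≡ 7 (mod 8), but 15³ = 3375 ≡ 15 (mod 16), not 7.

(⇐) Conversely, the residues r modulo 16 with r³ ≡ 7 (mod 16) are exactly {7}, and each is ≡ 7 (mod 8).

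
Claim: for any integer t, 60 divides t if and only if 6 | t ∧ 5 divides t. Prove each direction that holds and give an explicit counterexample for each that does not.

(⇒) holds; (⇐) fails.

(⟹) If 60 ∣ t, write t = 60q. Since 60 = 10·6, t = 6·(10q), so 6 ∣ t; and since 60 = 12·5, t = 5·(12q), so 5 ∣ t.

(⟸) This fails: take t = 30. Both 6 ∣ 30 and 5 ∣ 30, yet 30 is not a multiple of 60 (since 30 = 0·60 + 30), so 60 ∤ 30.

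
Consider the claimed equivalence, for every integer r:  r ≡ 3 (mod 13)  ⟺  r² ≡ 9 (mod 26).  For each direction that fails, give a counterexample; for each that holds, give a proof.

Neither implication holds.

(→) This fails: take r = 16. Then 16 ≡ 3 (mod 13), but 16² = 256 ≡ 22 (mod 26), not 9.

(←) This fails: take r = 23. Then 23² = 529 ≡ 9 (mod 26), yet 23 ≡ 10 (mod 13), not 3.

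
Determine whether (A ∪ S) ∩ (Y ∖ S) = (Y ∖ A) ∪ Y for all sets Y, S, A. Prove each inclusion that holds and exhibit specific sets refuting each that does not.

(⟸) This inclusion fails. Take Y = {1}, S = ∅, A = ∅; then 1 ∈ (Y ∖ A) ∪ Y but 1 ∉ (A ∪ S) ∩ (Y ∖ S).

(⟹) Let x ∈ (A ∪ S) ∩ (Y ∖ S). Then x ∈ Y ∩ A and x ∉ S, from which x ∈ (Y ∖ A) ∪ Y.

(⊆) holds; (⊇) fails.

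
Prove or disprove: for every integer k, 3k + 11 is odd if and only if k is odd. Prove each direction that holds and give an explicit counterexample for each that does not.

(→) This fails: k = 4 gives 3k + 11 = 23, which is odd, but 4 is even, not odd.

(←) This also fails: k = 7 is odd, but 3k + 11 = 32 is even, not odd.

Both directions fail.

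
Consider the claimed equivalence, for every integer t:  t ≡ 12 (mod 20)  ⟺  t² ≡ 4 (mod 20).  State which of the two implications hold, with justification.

Only the forward implication holds.

(⇒) Suppose t ≡ 12 (mod 20). Write t = 20j + 12. Then (20j + 12)² = 400j² + 480j + 144 = 20(20j² + 24j + 7) + 4, so t² ≡ 4 (mod 20).

(⇐) This fails: take t = 2. Then 2² = 4 ≡ 4 (mod 20), yet 2 ≡ 2 (mod 20), not 12.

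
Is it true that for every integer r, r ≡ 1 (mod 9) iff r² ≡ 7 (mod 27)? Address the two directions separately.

(⇒) This fails: take r = 1. Then 1 ≡ 1 (mod 9), but 1² = 1 ≡ 1 (mod 27), not 7.

(⇐) This fails: take r = 13. Then 13² = 169 ≡ 7 (mod 27), yet 13 ≡ 4 (mod 9), not 1.

Neither direction holds.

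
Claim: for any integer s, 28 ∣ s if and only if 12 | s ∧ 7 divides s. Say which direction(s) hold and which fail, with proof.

Forward direction. This fails: take s = 28. Certainly 28 ∣ 28, but 12 ∤ 28.

Converse. Suppose 12 ∣ s and 7 ∣ s. Any common multiple of 12 and 7 is a multiple of their lcm; here gcd(12, 7) = 1, so lcm(12, 7) = 12·7 = 84, so 84 ∣ s. Since 28 ∣ 84, it follows that 28 ∣ s.

The forward direction fails; the converse holds.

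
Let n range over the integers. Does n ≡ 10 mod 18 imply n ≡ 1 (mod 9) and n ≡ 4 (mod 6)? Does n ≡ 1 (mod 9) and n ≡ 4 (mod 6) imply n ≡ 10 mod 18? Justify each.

Forward direction. Suppose n ≡ 10 (mod 18); write n = 18j + 10. Since 9 ∣ 18, reducing mod 9 gives n ≡ 10 ≡ 1 (mod 9); since 6 ∣ 18, reducing mod 6 gives n ≡ 10 ≡ 4 (mod 6).

Converse. If n ≡ 1 (mod 9) and n ≡ 4 (mod 6), then by the Chinese remainder theorem n ≡ 10 (mod 18). This is exactly n ≡ 10 (mod 18).

Equivalent; both directions hold.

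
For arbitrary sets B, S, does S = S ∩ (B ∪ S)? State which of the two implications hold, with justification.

Forward inclusion. Let x ∈ S. Then either x ∈ S and x ∉ B; or x ∈ B ∩ S. In each case x ∈ S ∩ (B ∪ S), so S ⊆ S ∩ (B ∪ S).

Reverse inclusion. Let x ∈ S ∩ (B ∪ S). Then either x ∈ S and x ∉ B; or x ∈ B ∩ S. In each case x ∈ S, so S ∩ (B ∪ S) ⊆ S.

Both inclusions hold; the sets are equal.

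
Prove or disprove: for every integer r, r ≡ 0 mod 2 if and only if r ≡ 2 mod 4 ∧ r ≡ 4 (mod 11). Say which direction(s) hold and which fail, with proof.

Only the reverse direction holds.

(⇐) If r ≡ 2 (mod 4) and r ≡ 4 (mod 11), then by the Chinese remainder theorem r ≡ 26 (mod 44). Since 26 ≡ 0 (mod 2) and 2 ∣ 44, we get r ≡ 0 (mod 2).

(⇒) This fails: r = 0 gives 0 ≡ 0 (mod 2) but 0 ≡ 0 (mod 4), so the conjunction on the right does not hold.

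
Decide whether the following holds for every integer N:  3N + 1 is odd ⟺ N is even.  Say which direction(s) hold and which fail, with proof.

Both directions hold; the statement is true.

(⇒) Suppose 3N + 1 is odd. Since 3 is odd, 3N and N have the same parity, so 3N + 1 ≡ N + 1 (mod 2). As 1 is odd, 3N + 1 is odd exactly when N is even. Thus N is even.

(⇐) Conversely, suppose N is even; write N = 2j. Then 3N + 1 = 3·(2j) + 1 = 2·3j + 1, which is odd.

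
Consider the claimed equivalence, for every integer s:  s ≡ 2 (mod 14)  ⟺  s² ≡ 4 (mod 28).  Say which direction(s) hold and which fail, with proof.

[⇒] Suppose s ≡ 2 (mod 14). Working modulo 28, s ∈ {2, 16}; for each such r, r² ≡ 4 (mod 28).

[⇐] This fails: take s = 12. Then 12² = 144 ≡ 4 (mod 28), yet 12 ≡ 12 (mod 14), not 2.

Only the forward implication holds.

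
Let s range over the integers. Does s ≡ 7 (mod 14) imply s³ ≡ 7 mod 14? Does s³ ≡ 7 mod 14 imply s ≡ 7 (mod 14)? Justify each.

Both directions hold.

(⟹) Suppose s ≡ 7 (mod 14). Write s = 14j + 7. Then (14j + 7)³ = 2744j³ + 4116j² + 2058j + 343 = 14(196j³ + 294j² + 147j + 24) + 7, so s³ ≡ 7 (mod 14).

(⟸) Conversely, suppose s³ ≡ 7 (mod 14). The only residue r in {0, …, 13} with r³ ≡ 7 (mod 14) is r = 7, so s ≡ 7 (mod 14).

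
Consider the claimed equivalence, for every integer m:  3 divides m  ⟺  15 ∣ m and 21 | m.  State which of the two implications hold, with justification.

Only the reverse direction holds.

(⟹) This fails: take m = 3. Certainly 3 ∣ 3, but 15 ∤ 3.

(⟸) Suppose 15 ∣ m and 21 ∣ m. Any common multiple of 15 and 21 is a multiple of their lcm; here lcm(15, 21) = 15·21/gcd(15, 21) = 315/3 = 105, so 105 ∣ m. Since 3 ∣ 105, it follows that 3 ∣ m.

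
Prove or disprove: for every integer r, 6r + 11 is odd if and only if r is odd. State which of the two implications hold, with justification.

The forward direction fails; the converse holds.

(⟹) This fails: take r = 2. Then 6r + 11 = 23, which is odd, yet r = 2 is even, not odd.

(⟸) Suppose r is odd. Since 6 is even, 6r is even for every r, so 6r + 11 has the same parity as 11, which is odd. Hence 6r + 11 is odd.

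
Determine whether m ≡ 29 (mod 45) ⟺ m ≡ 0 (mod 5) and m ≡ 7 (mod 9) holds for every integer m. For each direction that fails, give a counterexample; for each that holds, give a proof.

[⇒] This fails: m = 29 gives 29 ≡ 29 (mod 45) but 29 ≡ 4 (mod 5), so the conjunction on the right does not hold.

[⇐] This fails: m = 25 satisfies both congruences on the right (25 ≡ 0 mod 5 and 25 ≡ 7 mod 9) yet 25 ≡ 25 (mod 45), not 29.

Neither implication holds.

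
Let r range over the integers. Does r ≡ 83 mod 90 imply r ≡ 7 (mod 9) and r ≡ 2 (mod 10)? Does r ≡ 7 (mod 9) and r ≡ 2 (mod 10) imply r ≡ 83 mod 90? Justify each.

Neither implication holds.

(⇒) This fails: r = 83 gives 83 ≡ 83 (mod 90) but 83 ≡ 2 (mod 9), so the conjunction on the right does not hold.

(⇐) This fails: r = 52 satisfies both congruences on the right (52 ≡ 7 mod 9 and 52 ≡ 2 mod 10) yet 52 ≡ 52 (mod 90), not 83.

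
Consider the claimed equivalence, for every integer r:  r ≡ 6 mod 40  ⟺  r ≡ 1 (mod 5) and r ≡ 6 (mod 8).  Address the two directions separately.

The biconditional holds.

(⟹) Suppose r ≡ 6 (mod 40); write r = 40j + 6. Since 5 ∣ 40, reducing mod 5 gives r ≡ 6 ≡ 1 (mod 5); since 8 ∣ 40, reducing mod 8 gives r ≡ 6 (mod 8).

(⟸) Conversely, if r ≡ 1 (mod 5) and r ≡ 6 (mod 8), then by the Chinese remainder theorem r ≡ 6 (mod 40). This is exactly r ≡ 6 (mod 40).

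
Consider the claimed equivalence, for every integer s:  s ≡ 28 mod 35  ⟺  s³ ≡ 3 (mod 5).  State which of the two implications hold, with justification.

Forward direction. This fails: take s = 28. Then 28 ≡ 28 (mod 35), but 28³ = 21952 ≡ 2 (mod 5), not 3.

Converse. This fails: take s = 2. Then 2³ = 8 ≡ 3 (mod 5), yet 2 ≡ 2 (mod 35), not 28.

Neither direction holds.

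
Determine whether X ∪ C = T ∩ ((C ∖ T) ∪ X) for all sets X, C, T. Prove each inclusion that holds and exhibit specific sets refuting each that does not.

Only the reverse inclusion holds.

Forward inclusion. This inclusion fails. Take X = {1}, C = ∅, T = ∅; then 1 ∈ X ∪ C but 1 ∉ T ∩ ((C ∖ T) ∪ X).

Reverse inclusion. Let x ∈ T ∩ ((C ∖ T) ∪ X). Then either x ∈ X ∩ T and x ∉ C; or x ∈ X ∩ C ∩ T. In each case x ∈ X ∪ C, so T ∩ ((C ∖ T) ∪ X) ⊆ X ∪ C.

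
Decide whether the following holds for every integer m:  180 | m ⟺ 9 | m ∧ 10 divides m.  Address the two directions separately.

The forward direction holds; the converse fails.

(→) If 180 ∣ m, write m = 180q. Since 180 = 20·9, m = 9·(20q), so 9 ∣ m; and since 180 = 18·10, m = 10·(18q), so 10 ∣ m.

(←) This fails: take m = 90. Both 9 ∣ 90 and 10 ∣ 90, yet 90 is not a multiple of 180 (since 90 = 0·180 + 90), so 180 ∤ 90.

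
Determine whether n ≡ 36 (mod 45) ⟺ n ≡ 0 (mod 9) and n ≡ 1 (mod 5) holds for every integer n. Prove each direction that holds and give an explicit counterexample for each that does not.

The biconditional holds.

Forward direction. Suppose n ≡ 36 (mod 45); write n = 45j + 36. Since 9 ∣ 45, reducing mod 9 gives n ≡ 36 ≡ 0 (mod 9); since 5 ∣ 45, reducing mod 5 gives n ≡ 36 ≡ 1 (mod 5).

Converse. If n ≡ 0 (mod 9) and n ≡ 1 (mod 5), then by the Chinese remainder theorem n ≡ 36 (mod 45). This is exactly n ≡ 36 (mod 45).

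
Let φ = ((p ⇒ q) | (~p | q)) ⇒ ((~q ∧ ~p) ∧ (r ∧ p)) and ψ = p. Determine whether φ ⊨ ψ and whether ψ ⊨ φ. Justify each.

(⟹) Assume the antecedent. If q is true, the antecedent cannot hold. If q is false, the antecedent forces (q = F, p = T, r = F) or (q = F, p = T, r = T), and p holds there. Either way p holds.

(⟸) This fails. Under q = T, p = T, r = F, the left side is false but the right side is true.

Not equivalent: only (⇒) holds.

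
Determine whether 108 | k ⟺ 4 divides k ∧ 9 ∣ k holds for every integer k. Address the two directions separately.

Only the forward direction holds.

[⇒] If 108 ∣ k, write k = 108q. Since 108 = 27·4, k = 4·(27q), so 4 ∣ k; and since 108 = 12·9, k = 9·(12q), so 9 ∣ k.

[⇐] This fails: take k = 36. Both 4 ∣ 36 and 9 ∣ 36, yet 36 is not a multiple of 108 (since 36 = 0·108 + 36), so 108 ∤ 36.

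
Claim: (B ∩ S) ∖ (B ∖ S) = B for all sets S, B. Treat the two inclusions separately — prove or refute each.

The sets are not equal: only the forward inclusion holds.

Forward inclusion. Let x ∈ (B ∩ S) ∖ (B ∖ S). Then x ∈ S ∩ B, from which x ∈ B.

Reverse inclusion. This inclusion fails. Take S = ∅, B = {1}; then 1 ∈ B but 1 ∉ (B ∩ S) ∖ (B ∖ S).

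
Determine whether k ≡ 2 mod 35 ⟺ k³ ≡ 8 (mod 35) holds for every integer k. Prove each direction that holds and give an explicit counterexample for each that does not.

(⟹) Suppose k ≡ 2 mod 35. Write k = 35j + 2. Then (35j + 2)³ = 42875j³ + 7350j² + 420j + 8 = 35(1225j³ + 210j² + 12j) + 8, so k³ ≡ 8 (mod 35).

(⟸) This fails: take k = 22. Then 22³ = 10648 ≡ 8 (mod 35), yet 22 ≡ 22 (mod 35), not 2.

Only the forward direction holds.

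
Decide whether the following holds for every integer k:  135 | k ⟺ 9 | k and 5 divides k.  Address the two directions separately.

Only the forward direction holds.

(→) If 135 ∣ k, write k = 135q. Since 135 = 15·9, k = 9·(15q), so 9 ∣ k; and since 135 = 27·5, k = 5·(27q), so 5 ∣ k.

(←) This fails: take k = 45. Both 9 ∣ 45 and 5 ∣ 45, yet 45 is not a multiple of 135 (since 45 = 0·135 + 45), so 135 ∤ 45.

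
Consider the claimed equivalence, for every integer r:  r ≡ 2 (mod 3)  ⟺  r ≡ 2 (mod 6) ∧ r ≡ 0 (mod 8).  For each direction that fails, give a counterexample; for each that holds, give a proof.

(→) This fails: r = 2 gives 2 ≡ 2 (mod 3) but 2 ≡ 2 (mod 8), so the conjunction on the right does not hold.

(←) Conversely, if r ≡ 2 (mod 6) and r ≡ 0 (mod 8), then by the Chinese remainder theorem r ≡ 8 (mod 24). Since 8 ≡ 2 (mod 3) and 3 ∣ 24, we get r ≡ 2 (mod 3).

Only the reverse direction holds.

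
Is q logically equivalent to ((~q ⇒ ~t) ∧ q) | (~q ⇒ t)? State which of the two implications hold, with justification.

The forward direction holds; the converse fails.

Converse. This fails. Under t = T, q = F, the left side is false but the right side is true.

Forward direction. Assume the antecedent. If t is true, ((~q ⇒ ~t) ∧ q) | (~q ⇒ t) reduces to true regardless of the other variables. If t is false, the antecedent forces (t = F, q = T), and ((~q ⇒ ~t) ∧ q) | (~q ⇒ t) holds there. Either way ((~q ⇒ ~t) ∧ q) | (~q ⇒ t) holds.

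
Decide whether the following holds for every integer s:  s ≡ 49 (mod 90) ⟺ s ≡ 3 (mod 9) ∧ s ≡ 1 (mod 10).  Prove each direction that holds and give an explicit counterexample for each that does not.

Neither implication holds.

(⇒) This fails: s = 49 gives 49 ≡ 49 (mod 90) but 49 ≡ 4 (mod 9), so the conjunction on the right does not hold.

(⇐) This fails: s = 21 satisfies both congruences on the right (21 ≡ 3 mod 9 and 21 ≡ 1 mod 10) yet 21 ≡ 21 (mod 90), not 49.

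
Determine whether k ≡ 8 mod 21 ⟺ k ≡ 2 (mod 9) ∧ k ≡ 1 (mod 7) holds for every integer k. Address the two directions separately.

(⇒) fails; (⇐) holds.

Forward direction. This fails: k = 8 gives 8 ≡ 8 (mod 21) but 8 ≡ 8 (mod 9), so the conjunction on the right does not hold.

Converse. If k ≡ 2 (mod 9) and k ≡ 1 (mod 7), then by the Chinese remainder theorem k ≡ 29 (mod 63). Since 29 ≡ 8 (mod 21) and 21 ∣ 63, we get k ≡ 8 (mod 21).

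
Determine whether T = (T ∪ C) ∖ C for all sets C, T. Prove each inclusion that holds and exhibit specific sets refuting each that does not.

(⟹) This inclusion fails. Take C = {1}, T = {1}; then 1 ∈ T but 1 ∉ (T ∪ C) ∖ C.

(⟸) Let x ∈ (T ∪ C) ∖ C. Then x ∈ T and x ∉ C, from which x ∈ T.

Only the reverse inclusion holds.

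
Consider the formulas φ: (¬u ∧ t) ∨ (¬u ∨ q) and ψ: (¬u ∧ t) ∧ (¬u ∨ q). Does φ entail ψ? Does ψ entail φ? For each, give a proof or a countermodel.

Not equivalent: only (⇐) holds.

Forward direction. This fails. Under q = F, t = F, u = F, the left side is true but the right side is false.

Converse. Assume the antecedent. If q is true, (¬u ∧ t) ∨ (¬u ∨ q) reduces to true regardless of the other variables. If q is false, the antecedent forces (q = F, t = T, u = F), and (¬u ∧ t) ∨ (¬u ∨ q) holds there. Either way (¬u ∧ t) ∨ (¬u ∨ q) holds.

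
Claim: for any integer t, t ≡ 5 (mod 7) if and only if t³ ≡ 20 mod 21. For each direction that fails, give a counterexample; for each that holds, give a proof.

(⇒) fails and (⇐) fails.

(→) This fails: take t = 12. Then 12 ≡ 5 (mod 7), but 12³ = 1728 ≡ 6 (mod 21), not 20.

(←) This fails: take t = 17. Then 17³ = 4913 ≡ 20 (mod 21), yet 17 ≡ 3 (mod 7), not 5.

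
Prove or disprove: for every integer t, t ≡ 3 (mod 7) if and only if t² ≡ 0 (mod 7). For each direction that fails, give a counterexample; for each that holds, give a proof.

(⇒) fails and (⇐) fails.

(⟹) This fails: take t = 3. Then 3 ≡ 3 (mod 7), but 3² = 9 ≡ 2 (mod 7), not 0.

(⟸) This fails: take t = 0. Then 0² = 0 ≡ 0 (mod 7), yet 0 ≡ 0 (mod 7), not 3.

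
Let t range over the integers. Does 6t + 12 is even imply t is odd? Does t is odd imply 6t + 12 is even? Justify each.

Not equivalent: only (⇐) holds.

(⟹) This fails: take t = 0. Then 6t + 12 = 12, which is even, yet t = 0 is even, not odd.

(⟸) Suppose t is odd. Since 6 is even, 6t is even for every t, so 6t + 12 has the same parity as 12, which is even. Hence 6t + 12 is even.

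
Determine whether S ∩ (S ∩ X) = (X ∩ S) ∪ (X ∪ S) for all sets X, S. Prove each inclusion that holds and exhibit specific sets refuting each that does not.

The sets are not equal: only the forward inclusion holds.

Forward inclusion. Let x ∈ S ∩ (S ∩ X). Then x ∈ X ∩ S, from which x ∈ (X ∩ S) ∪ (X ∪ S).

Reverse inclusion. This inclusion fails. Take X = {1}, S = ∅; then 1 ∈ (X ∩ S) ∪ (X ∪ S) but 1 ∉ S ∩ (S ∩ X).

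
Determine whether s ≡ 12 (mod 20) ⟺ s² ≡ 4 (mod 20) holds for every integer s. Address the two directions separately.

[⇒] Suppose s ≡ 12 (mod 20). Write s = 20j + 12. Then (20j + 12)² = 400j² + 480j + 144 = 20(20j² + 24j + 7) + 4, so s² ≡ 4 (mod 20).

[⇐] This fails: take s = 2. Then 2² = 4 ≡ 4 (mod 20), yet 2 ≡ 2 (mod 20), not 12.

The forward direction holds; the converse fails.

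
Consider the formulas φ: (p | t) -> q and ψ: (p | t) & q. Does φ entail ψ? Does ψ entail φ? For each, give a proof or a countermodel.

Forward direction. This fails. Under t = F, q = F, p = F, the left side is true but the right side is false.

Converse. Assume the antecedent. If t is true, the antecedent forces (t = T, q = T, p = F) or (t = T, q = T, p = T), and (p | t) -> q holds there. If t is false, the antecedent forces (t = F, q = T, p = T), and (p | t) -> q holds there. Either way (p | t) -> q holds.

The forward direction fails; the converse holds.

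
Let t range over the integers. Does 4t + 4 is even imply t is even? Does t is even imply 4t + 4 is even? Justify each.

(⇐) Suppose t is even. Since 4 is even, 4t is even for every t, so 4t + 4 has the same parity as 4, which is even. Hence 4t + 4 is even.

(⇒) This fails: take t = 7. Then 4t + 4 = 32, which is even, yet t = 7 is odd, not even.

Only the reverse direction holds.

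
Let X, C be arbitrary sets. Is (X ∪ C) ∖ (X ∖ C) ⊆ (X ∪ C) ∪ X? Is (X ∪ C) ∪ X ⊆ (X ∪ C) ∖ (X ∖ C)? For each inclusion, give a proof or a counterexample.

(⟸) This inclusion fails. Take X = {1}, C = ∅; then 1 ∈ (X ∪ C) ∪ X but 1 ∉ (X ∪ C) ∖ (X ∖ C).

(⟹) Let x ∈ (X ∪ C) ∖ (X ∖ C). Then either x ∈ C and x ∉ X; or x ∈ X ∩ C. In each case x ∈ (X ∪ C) ∪ X, so (X ∪ C) ∖ (X ∖ C) ⊆ (X ∪ C) ∪ X.

Only the forward inclusion holds.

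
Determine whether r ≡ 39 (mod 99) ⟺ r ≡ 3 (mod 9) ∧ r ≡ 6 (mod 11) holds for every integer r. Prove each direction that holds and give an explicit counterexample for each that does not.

Both directions hold; the statement is true.

[⇒] Suppose r ≡ 39 (mod 99); write r = 99j + 39. Since 9 ∣ 99, reducing mod 9 gives r ≡ 39 ≡ 3 (mod 9); since 11 ∣ 99, reducing mod 11 gives r ≡ 39 ≡ 6 (mod 11).

[⇐] Conversely, if r ≡ 3 (mod 9) and r ≡ 6 (mod 11), then by the Chinese remainder theorem r ≡ 39 (mod 99). This is exactly r ≡ 39 (mod 99).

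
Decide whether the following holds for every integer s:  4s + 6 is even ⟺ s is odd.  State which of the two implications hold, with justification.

(⇒) fails; (⇐) holds.

[⇒] This fails: take s = 4. Then 4s + 6 = 22, which is even, yet s = 4 is even, not odd.

[⇐] Suppose s is odd. Since 4 is even, 4s is even for every s, so 4s + 6 has the same parity as 6, which is even. Hence 4s + 6 is even.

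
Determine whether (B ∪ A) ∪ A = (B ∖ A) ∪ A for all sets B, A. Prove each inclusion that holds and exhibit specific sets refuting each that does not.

Forward inclusion. Let x ∈ (B ∪ A) ∪ A. Then either x ∈ B and x ∉ A; or x ∈ A and x ∉ B; or x ∈ B ∩ A. In each case x ∈ (B ∖ A) ∪ A, so (B ∪ A) ∪ A ⊆ (B ∖ A) ∪ A.

Reverse inclusion. Let x ∈ (B ∖ A) ∪ A. Then either x ∈ B and x ∉ A; or x ∈ A and x ∉ B; or x ∈ B ∩ A. In each case x ∈ (B ∪ A) ∪ A, so (B ∖ A) ∪ A ⊆ (B ∪ A) ∪ A.

Both inclusions hold.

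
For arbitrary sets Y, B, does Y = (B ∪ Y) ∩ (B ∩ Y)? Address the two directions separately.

(⟹) This inclusion fails. Take Y = {1}, B = ∅; then 1 ∈ Y but 1 ∉ (B ∪ Y) ∩ (B ∩ Y).

(⟸) Let x ∈ (B ∪ Y) ∩ (B ∩ Y). Then x ∈ Y ∩ B, from which x ∈ Y.

Only the reverse inclusion holds.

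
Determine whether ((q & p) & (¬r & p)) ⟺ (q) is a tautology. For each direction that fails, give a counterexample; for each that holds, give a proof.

Only the forward direction holds.

[⇒] Assume the antecedent. If r is true, the antecedent cannot hold. If r is false, the antecedent forces (r = F, p = T, q = T), and q holds there. Either way q holds.

[⇐] This fails. Under r = F, p = F, q = T, the left side is false but the right side is true.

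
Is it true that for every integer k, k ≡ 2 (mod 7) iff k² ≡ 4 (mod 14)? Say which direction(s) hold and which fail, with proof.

Neither direction holds.

(⇒) This fails: take k = 9. Then 9 ≡ 2 (mod 7), but 9² = 81 ≡ 11 (mod 14), not 4.

(⇐) This fails: take k = 12. Then 12² = 144 ≡ 4 (mod 14), yet 12 ≡ 5 (mod 7), not 2.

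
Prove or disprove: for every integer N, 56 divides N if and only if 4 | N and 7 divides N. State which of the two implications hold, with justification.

[⇒] If 56 ∣ N, write N = 56q. Since 56 = 14·4, N = 4·(14q), so 4 ∣ N; and since 56 = 8·7, N = 7·(8q), so 7 ∣ N.

[⇐] This fails: take N = 28. Both 4 ∣ 28 and 7 ∣ 28, yet 28 is not a multiple of 56 (since 28 = 0·56 + 28), so 56 ∤ 28.

Only the forward direction holds.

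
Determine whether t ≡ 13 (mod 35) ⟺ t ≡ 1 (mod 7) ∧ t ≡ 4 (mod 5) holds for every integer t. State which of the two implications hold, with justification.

(⇒) This fails: t = 13 gives 13 ≡ 13 (mod 35) but 13 ≡ 6 (mod 7), so the conjunction on the right does not hold.

(⇐) This fails: t = 29 satisfies both congruences on the right (29 ≡ 1 mod 7 and 29 ≡ 4 mod 5) yet 29 ≡ 29 (mod 35), not 13.

Both directions fail.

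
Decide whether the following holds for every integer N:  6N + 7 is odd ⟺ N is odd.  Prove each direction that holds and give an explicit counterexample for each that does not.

(⇒) This fails: take N = 2. Then 6N + 7 = 19, which is odd, yet N = 2 is even, not odd.

(⇐) Suppose N is odd. Since 6 is even, 6N is even for every N, so 6N + 7 has the same parity as 7, which is odd. Hence 6N + 7 is odd.

The forward direction fails; the converse holds.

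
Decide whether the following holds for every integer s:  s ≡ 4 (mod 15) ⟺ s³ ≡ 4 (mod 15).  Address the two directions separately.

Equivalent; both directions hold.

Converse. Suppose s³ ≡ 4 (mod 15). The only residue r in {0, …, 14} with r³ ≡ 4 (mod 15) is r = 4, so s ≡ 4 (mod 15).

Forward direction. Suppose s ≡ 4 (mod 15). Write s = 15j + 4. Then (15j + 4)³ = 3375j³ + 2700j² + 720j + 64 = 15(225j³ + 180j² + 48j + 4) + 4, so s³ ≡ 4 (mod 15).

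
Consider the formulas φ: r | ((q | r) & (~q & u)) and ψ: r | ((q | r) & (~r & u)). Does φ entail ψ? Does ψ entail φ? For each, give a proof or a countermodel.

(⇐) This fails. Under r = F, u = T, q = T, the left side is false but the right side is true.

(⇒) Assume the antecedent. If r is true, r | ((q | r) & (~r & u)) reduces to true regardless of the other variables. If r is false, the antecedent cannot hold. Either way r | ((q | r) & (~r & u)) holds.

(⇒) holds; (⇐) fails.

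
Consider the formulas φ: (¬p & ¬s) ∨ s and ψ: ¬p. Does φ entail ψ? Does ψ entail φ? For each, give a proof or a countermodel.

(⇒) fails; (⇐) holds.

(←) Assume the antecedent. If p is true, the antecedent cannot hold. If p is false, (¬p & ¬s) ∨ s reduces to true regardless of the other variables. Either way (¬p & ¬s) ∨ s holds.

(→) This fails. Under p = T, s = T, the left side is true but the right side is false.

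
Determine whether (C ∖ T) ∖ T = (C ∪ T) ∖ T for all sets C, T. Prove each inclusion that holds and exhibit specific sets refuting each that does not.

(⊆) Let x ∈ (C ∖ T) ∖ T. Then x ∈ C and x ∉ T, from which x ∈ (C ∪ T) ∖ T.

(⊇) Let x ∈ (C ∪ T) ∖ T. Then x ∈ C and x ∉ T, from which x ∈ (C ∖ T) ∖ T.

The two sets are equal.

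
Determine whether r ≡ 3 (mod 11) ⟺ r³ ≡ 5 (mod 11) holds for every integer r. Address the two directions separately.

Both directions hold.

(⇒) Suppose r ≡ 3 (mod 11). Write r = 11j + 3. Then (11j + 3)³ = 1331j³ + 1089j² + 297j + 27 = 11(121j³ + 99j² + 27j + 2) + 5, so r³ ≡ 5 (mod 11).

(⇐) Conversely, suppose r³ ≡ 5 (mod 11). The only residue r in {0, …, 10} with r³ ≡ 5 (mod 11) is r = 3, so r ≡ 3 (mod 11).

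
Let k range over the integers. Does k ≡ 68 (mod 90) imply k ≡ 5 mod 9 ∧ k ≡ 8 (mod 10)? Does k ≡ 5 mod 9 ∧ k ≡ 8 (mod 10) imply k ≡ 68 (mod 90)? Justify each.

(⇒) Suppose k ≡ 68 (mod 90); write k = 90j + 68. Since 9 ∣ 90, reducing mod 9 gives k ≡ 68 ≡ 5 (mod 9); since 10 ∣ 90, reducing mod 10 gives k ≡ 68 ≡ 8 (mod 10).

(⇐) Conversely, if k ≡ 5 (mod 9) and k ≡ 8 (mod 10), then by the Chinese remainder theorem k ≡ 68 (mod 90). This is exactly k ≡ 68 (mod 90).

Equivalent; both directions hold.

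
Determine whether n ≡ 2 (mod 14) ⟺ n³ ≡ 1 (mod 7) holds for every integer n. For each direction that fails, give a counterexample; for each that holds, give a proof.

(⇒) holds; (⇐) fails.

(→) Suppose n ≡ 2 (mod 14). Then n³ ≡ 2³ = 8 (mod 14), and since 7 ∣ 14, also n³ ≡ 1 (mod 7).

(←) This fails: take n = 1. Then 1³ = 1 ≡ 1 (mod 7), yet 1 ≡ 1 (mod 14), not 2.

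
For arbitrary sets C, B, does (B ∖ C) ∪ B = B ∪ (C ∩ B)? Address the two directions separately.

The two sets are equal.

(⊆) Let x ∈ (B ∖ C) ∪ B. Then either x ∈ B and x ∉ C; or x ∈ C ∩ B. In each case x ∈ B ∪ (C ∩ B), so (B ∖ C) ∪ B ⊆ B ∪ (C ∩ B).

(⊇) Let x ∈ B ∪ (C ∩ B). Then either x ∈ B and x ∉ C; or x ∈ C ∩ B. In each case x ∈ (B ∖ C) ∪ B, so B ∪ (C ∩ B) ⊆ (B ∖ C) ∪ B.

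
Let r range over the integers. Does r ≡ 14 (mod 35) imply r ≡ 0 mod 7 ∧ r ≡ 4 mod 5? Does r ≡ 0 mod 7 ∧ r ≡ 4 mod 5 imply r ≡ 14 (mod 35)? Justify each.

(→) Suppose r ≡ 14 (mod 35); write r = 35j + 14. Since 7 ∣ 35, reducing mod 7 gives r ≡ 14 ≡ 0 (mod 7); since 5 ∣ 35, reducing mod 5 gives r ≡ 14 ≡ 4 (mod 5).

(←) Conversely, if r ≡ 0 (mod 7) and r ≡ 4 (mod 5), then by the Chinese remainder theorem r ≡ 14 (mod 35). This is exactly r ≡ 14 (mod 35).

Both implications hold.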